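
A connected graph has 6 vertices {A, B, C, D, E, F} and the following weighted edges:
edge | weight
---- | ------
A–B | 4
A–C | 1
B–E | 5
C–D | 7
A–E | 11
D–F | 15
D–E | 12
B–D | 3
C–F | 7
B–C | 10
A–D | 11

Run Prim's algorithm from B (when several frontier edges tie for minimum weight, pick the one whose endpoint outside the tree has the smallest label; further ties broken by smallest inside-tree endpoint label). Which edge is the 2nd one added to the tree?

A-B

Prim's algorithm from B:
Step 1: frontier [B–D 3, A–B 4, B–E 5, B–C 10] → take B–D (3); add D.
Step 2: frontier [A–B 4, B–E 5, B–C 10, C–D 7, A–D 11, D–E 12, D–F 15] → take A–B (4); add A.
Step 3: frontier [A–C 1, A–E 11, B–E 5, B–C 10, C–D 7, D–E 12, D–F 15] → take A–C (1); add C.
Step 4: frontier [A–E 11, B–E 5, C–F 7, D–E 12, D–F 15] → take B–E (5); add E.
Step 5: frontier [C–F 7, D–F 15] → take C–F (7); add F.
The 2nd edge added is A–B.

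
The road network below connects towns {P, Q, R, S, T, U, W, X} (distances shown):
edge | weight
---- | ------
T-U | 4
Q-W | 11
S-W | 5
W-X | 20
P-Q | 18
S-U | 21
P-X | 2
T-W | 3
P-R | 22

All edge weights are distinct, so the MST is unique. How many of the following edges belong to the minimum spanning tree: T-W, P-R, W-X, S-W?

3

Kruskal's algorithm — process edges by increasing weight (ties by edge label):
P-X (2): add — endpoints in different components.
T-W (3): add — endpoints in different components.
T-U (4): add — endpoints in different components.
S-W (5): add — endpoints in different components.
Q-W (11): add — endpoints in different components.
P-Q (18): add — endpoints in different components.
W-X (20): skip — X and W already connected.
S-U (21): skip — S and U already connected.
P-R (22): add — endpoints in different components.
MST edge set: {P-X, T-W, T-U, S-W, Q-W, P-Q, P-R}.
Of the listed edges, {T-W, P-R, S-W} are in the MST → 3.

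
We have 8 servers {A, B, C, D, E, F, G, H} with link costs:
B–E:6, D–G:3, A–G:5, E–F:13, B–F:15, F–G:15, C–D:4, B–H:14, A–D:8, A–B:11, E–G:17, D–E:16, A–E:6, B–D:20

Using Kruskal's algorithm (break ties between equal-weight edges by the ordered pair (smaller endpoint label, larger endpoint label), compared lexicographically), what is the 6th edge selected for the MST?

Sort edges by weight, then run Kruskal:
D–G (3): add — endpoints in different components.
C–D (4): add — endpoints in different components.
A–G (5): add — endpoints in different components.
A–E (6): add — endpoints in different components.
B–E (6): add — endpoints in different components.
A–D (8): skip — A and D already connected.
A–B (11): skip — A and B already connected.
E–F (13): add — endpoints in different components.
B–H (14): add — endpoints in different components.
The 6th edge added is E–F.

E-F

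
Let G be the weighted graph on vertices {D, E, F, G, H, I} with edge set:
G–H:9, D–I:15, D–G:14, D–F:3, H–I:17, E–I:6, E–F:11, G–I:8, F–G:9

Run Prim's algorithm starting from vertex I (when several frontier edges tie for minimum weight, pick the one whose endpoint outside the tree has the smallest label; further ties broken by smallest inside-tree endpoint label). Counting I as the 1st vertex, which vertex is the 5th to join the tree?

Grow the tree from I using Prim:
Step 1: cheapest edge leaving the tree is E–I (6); add E.
Step 2: cheapest edge leaving the tree is G–I (8); add G.
Step 3: cheapest edge leaving the tree is F–G (9); add F.
Step 4: cheapest edge leaving the tree is D–F (3); add D.
Step 5: cheapest edge leaving the tree is G–H (9); add H.
Vertex order: I, E, G, F, D, H. The 5th vertex is D.

D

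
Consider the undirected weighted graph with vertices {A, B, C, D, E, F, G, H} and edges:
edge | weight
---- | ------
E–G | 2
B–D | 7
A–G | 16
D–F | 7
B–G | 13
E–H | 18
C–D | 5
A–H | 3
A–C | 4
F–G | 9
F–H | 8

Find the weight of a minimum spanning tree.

37

Prim, starting at C.
Step 1: frontier [A–C 4, C–D 5] → take A–C (4); add A.
Step 2: frontier [A–H 3, A–G 16, C–D 5] → take A–H (3); add H.
Step 3: frontier [A–G 16, C–D 5, F–H 8, E–H 18] → take C–D (5); add D.
Step 4: frontier [A–G 16, B–D 7, D–F 7, F–H 8, E–H 18] → take B–D (7); add B.
Step 5: frontier [A–G 16, B–G 13, D–F 7, F–H 8, E–H 18] → take D–F (7); add F.
Step 6: frontier [A–G 16, B–G 13, F–G 9, E–H 18] → take F–G (9); add G.
Step 7: frontier [E–G 2, E–H 18] → take E–G (2); add E.
MST edges: A–C, A–H, C–D, B–D, D–F, F–G, E–G; total weight 4+3+5+7+7+9+2 = 37.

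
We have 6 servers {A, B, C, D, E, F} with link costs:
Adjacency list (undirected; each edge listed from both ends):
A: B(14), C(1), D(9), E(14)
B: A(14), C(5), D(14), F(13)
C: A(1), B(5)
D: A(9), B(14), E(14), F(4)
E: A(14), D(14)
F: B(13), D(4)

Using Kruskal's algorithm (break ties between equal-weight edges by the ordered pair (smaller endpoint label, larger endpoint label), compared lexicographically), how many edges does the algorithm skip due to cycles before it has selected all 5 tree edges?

Sort edges by weight, then run Kruskal:
A C (1): add — endpoints in different components.
D F (4): add — endpoints in different components.
B C (5): add — endpoints in different components.
A D (9): add — endpoints in different components.
B F (13): skip — B and F already connected.
A B (14): skip — A and B already connected.
A E (14): add — endpoints in different components.
Edges rejected before the tree was complete: 2.

2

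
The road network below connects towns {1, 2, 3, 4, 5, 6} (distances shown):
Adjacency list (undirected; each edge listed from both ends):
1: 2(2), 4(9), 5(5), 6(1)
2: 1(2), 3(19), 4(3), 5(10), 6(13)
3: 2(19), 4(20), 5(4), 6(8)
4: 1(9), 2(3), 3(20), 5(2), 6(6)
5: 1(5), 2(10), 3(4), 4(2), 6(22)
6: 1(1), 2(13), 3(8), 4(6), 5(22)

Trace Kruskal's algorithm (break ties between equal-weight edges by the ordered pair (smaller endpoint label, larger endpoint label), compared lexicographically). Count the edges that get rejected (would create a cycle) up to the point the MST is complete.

0

Kruskal's algorithm — process edges by increasing weight (ties by edge label):
1–6 (1): add. Components now {1,6} {2} {3} {4} {5}
1–2 (2): add. Components now {1,2,6} {3} {4} {5}
4–5 (2): add. Components now {1,2,6} {3} {4,5}
2–4 (3): add. Components now {1,2,4,5,6} {3}
3–5 (4): add. Components now {1,2,3,4,5,6}
Edges rejected before the tree was complete: 0.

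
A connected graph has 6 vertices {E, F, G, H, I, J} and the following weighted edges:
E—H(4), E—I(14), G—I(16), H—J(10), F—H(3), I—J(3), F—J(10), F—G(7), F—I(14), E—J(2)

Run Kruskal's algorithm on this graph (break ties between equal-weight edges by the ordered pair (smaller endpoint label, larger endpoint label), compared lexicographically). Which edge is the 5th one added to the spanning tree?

Sort edges by weight, then run Kruskal:
E—J (2): add. Components now {E,J} {F} {G} {H} {I}
F—H (3): add. Components now {E,J} {F,H} {G} {I}
I—J (3): add. Components now {E,I,J} {F,H} {G}
E—H (4): add. Components now {E,F,H,I,J} {G}
F—G (7): add. Components now {E,F,G,H,I,J}
The 5th edge added is F—G.

F-G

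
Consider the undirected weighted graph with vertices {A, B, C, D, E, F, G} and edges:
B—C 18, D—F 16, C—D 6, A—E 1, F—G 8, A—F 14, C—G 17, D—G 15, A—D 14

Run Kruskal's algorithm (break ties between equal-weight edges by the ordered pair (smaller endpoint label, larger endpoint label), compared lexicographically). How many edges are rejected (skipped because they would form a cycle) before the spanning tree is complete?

Kruskal: consider edges lightest-first.
A—E (1): add. Components now {A,E} {B} {C} {D} {F} {G}
C—D (6): add. Components now {A,E} {B} {C,D} {F} {G}
F—G (8): add. Components now {A,E} {B} {C,D} {F,G}
A—D (14): add. Components now {A,C,D,E} {B} {F,G}
A—F (14): add. Components now {A,C,D,E,F,G} {B}
D—G (15): skip — D and G already connected.
D—F (16): skip — D and F already connected.
C—G (17): skip — C and G already connected.
B—C (18): add. Components now {A,B,C,D,E,F,G}
Edges rejected before the tree was complete: 3.

3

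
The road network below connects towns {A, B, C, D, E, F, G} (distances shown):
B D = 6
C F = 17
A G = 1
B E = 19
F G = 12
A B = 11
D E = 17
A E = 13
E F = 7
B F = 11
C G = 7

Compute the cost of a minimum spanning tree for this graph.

43

Prim's algorithm from B:
Step 1: cheapest edge leaving the tree is B D (6); add D.
Step 2: cheapest edge leaving the tree is A B (11); add A.
Step 3: cheapest edge leaving the tree is A G (1); add G.
Step 4: cheapest edge leaving the tree is C G (7); add C.
Step 5: cheapest edge leaving the tree is B F (11); add F.
Step 6: cheapest edge leaving the tree is E F (7); add E.
MST edges: B D, A B, A G, C G, B F, E F; total weight 6+11+1+7+11+7 = 43.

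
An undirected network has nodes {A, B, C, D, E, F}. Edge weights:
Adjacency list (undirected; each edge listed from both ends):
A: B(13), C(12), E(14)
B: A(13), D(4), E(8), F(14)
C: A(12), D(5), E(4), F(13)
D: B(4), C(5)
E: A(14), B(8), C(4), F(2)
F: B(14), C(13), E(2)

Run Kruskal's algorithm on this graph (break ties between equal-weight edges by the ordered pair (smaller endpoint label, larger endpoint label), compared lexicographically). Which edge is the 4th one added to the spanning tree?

Sort edges by weight, then run Kruskal:
E—F (2): add. Components now {A} {B} {C} {D} {E,F}
B—D (4): add. Components now {A} {B,D} {C} {E,F}
C—E (4): add. Components now {A} {B,D} {C,E,F}
C—D (5): add. Components now {A} {B,C,D,E,F}
B—E (8): skip — B and E already connected.
A—C (12): add. Components now {A,B,C,D,E,F}
The 4th edge added is C—D.

C-D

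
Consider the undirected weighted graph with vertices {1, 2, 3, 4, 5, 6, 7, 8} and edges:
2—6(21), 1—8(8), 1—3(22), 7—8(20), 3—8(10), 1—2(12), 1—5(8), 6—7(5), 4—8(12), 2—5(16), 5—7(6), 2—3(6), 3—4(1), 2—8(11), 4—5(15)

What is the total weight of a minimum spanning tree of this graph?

Sort edges by weight, then run Kruskal:
3—4 (1): add — endpoints in different components.
6—7 (5): add — endpoints in different components.
2—3 (6): add — endpoints in different components.
5—7 (6): add — endpoints in different components.
1—5 (8): add — endpoints in different components.
1—8 (8): add — endpoints in different components.
3—8 (10): add — endpoints in different components.
MST edges: 3—4, 6—7, 2—3, 5—7, 1—5, 1—8, 3—8; total weight 1+5+6+6+8+8+10 = 44.

44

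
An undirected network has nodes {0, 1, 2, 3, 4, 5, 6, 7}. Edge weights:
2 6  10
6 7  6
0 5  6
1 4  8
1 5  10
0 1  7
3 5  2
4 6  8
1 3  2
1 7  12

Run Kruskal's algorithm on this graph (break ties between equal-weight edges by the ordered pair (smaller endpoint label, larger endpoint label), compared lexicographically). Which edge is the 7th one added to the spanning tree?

2-6

Kruskal: consider edges lightest-first.
1 3 (2): add — endpoints in different components.
3 5 (2): add — endpoints in different components.
0 5 (6): add — endpoints in different components.
6 7 (6): add — endpoints in different components.
0 1 (7): skip — 0 and 1 already connected.
1 4 (8): add — endpoints in different components.
4 6 (8): add — endpoints in different components.
1 5 (10): skip — 1 and 5 already connected.
2 6 (10): add — endpoints in different components.
The 7th edge added is 2 6.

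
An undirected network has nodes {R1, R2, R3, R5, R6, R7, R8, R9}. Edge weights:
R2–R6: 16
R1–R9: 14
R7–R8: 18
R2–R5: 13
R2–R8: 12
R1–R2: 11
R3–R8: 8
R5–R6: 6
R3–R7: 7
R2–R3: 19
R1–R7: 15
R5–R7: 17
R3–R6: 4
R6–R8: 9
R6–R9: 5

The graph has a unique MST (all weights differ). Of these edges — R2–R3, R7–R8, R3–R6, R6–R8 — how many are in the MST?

Sort edges by weight, then run Kruskal:
R3–R6 (4): add — endpoints in different components.
R6–R9 (5): add — endpoints in different components.
R5–R6 (6): add — endpoints in different components.
R3–R7 (7): add — endpoints in different components.
R3–R8 (8): add — endpoints in different components.
R6–R8 (9): skip — R6 and R8 already connected.
R1–R2 (11): add — endpoints in different components.
R2–R8 (12): add — endpoints in different components.
MST edge set: {R3–R6, R6–R9, R5–R6, R3–R7, R3–R8, R1–R2, R2–R8}.
Of the listed edges, {R3–R6} are in the MST → 1.

1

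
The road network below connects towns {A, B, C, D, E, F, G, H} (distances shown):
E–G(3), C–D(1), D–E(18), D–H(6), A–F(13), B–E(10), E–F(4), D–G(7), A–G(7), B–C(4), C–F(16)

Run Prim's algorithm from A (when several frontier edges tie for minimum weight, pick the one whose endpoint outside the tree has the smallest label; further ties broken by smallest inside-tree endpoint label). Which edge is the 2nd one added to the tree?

E-G

Grow the tree from A using Prim:
Step 1: cheapest edge leaving the tree is A–G (7); add G.
Step 2: cheapest edge leaving the tree is E–G (3); add E.
Step 3: cheapest edge leaving the tree is E–F (4); add F.
Step 4: cheapest edge leaving the tree is D–G (7); add D.
Step 5: cheapest edge leaving the tree is C–D (1); add C.
Step 6: cheapest edge leaving the tree is B–C (4); add B.
Step 7: cheapest edge leaving the tree is D–H (6); add H.
The 2nd edge added is E–G.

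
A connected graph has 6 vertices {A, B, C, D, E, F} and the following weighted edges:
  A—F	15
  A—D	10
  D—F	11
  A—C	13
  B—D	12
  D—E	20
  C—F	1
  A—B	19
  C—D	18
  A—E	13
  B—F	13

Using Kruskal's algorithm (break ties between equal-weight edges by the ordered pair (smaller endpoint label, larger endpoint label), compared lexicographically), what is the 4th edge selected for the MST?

Kruskal's algorithm — process edges by increasing weight (ties by edge label):
C—F (1): add. Components now {A} {B} {C,F} {D} {E}
A—D (10): add. Components now {A,D} {B} {C,F} {E}
D—F (11): add. Components now {A,C,D,F} {B} {E}
B—D (12): add. Components now {A,B,C,D,F} {E}
A—C (13): skip — A and C already connected.
A—E (13): add. Components now {A,B,C,D,E,F}
The 4th edge added is B—D.

B-D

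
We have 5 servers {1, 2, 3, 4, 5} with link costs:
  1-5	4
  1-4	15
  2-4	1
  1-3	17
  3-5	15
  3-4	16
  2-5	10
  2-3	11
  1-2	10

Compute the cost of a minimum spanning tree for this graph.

26

Prim, starting at 4.
Step 1: cheapest edge leaving the tree is 2-4 (1); add 2.
Step 2: cheapest edge leaving the tree is 1-2 (10); add 1.
Step 3: cheapest edge leaving the tree is 1-5 (4); add 5.
Step 4: cheapest edge leaving the tree is 2-3 (11); add 3.
MST edges: 2-4, 1-2, 1-5, 2-3; total weight 1+10+4+11 = 26.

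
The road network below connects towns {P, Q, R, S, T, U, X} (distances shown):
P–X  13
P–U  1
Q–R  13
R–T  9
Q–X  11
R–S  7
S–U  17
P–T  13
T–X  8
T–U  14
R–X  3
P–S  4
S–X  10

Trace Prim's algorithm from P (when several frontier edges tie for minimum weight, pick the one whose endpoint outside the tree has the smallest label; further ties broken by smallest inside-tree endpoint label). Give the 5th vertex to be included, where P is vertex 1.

Grow the tree from P using Prim:
Step 1: frontier [P–U 1, P–S 4, P–T 13, P–X 13] → take P–U (1); add U.
Step 2: frontier [P–S 4, P–T 13, P–X 13, T–U 14, S–U 17] → take P–S (4); add S.
Step 3: frontier [P–T 13, P–X 13, R–S 7, S–X 10, T–U 14] → take R–S (7); add R.
Step 4: frontier [P–T 13, P–X 13, R–X 3, R–T 9, Q–R 13, S–X 10, T–U 14] → take R–X (3); add X.
Step 5: frontier [P–T 13, R–T 9, Q–R 13, T–U 14, T–X 8, Q–X 11] → take T–X (8); add T.
Step 6: frontier [Q–R 13, Q–X 11] → take Q–X (11); add Q.
Vertex order: P, U, S, R, X, T, Q. The 5th vertex is X.

X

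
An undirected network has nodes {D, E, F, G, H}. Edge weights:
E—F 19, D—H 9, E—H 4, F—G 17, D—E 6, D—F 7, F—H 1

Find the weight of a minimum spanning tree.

Sort edges by weight, then run Kruskal:
F—H (1): add. Components now {D} {E} {F,H} {G}
E—H (4): add. Components now {D} {E,F,H} {G}
D—E (6): add. Components now {D,E,F,H} {G}
D—F (7): skip — D and F already connected.
D—H (9): skip — D and H already connected.
F—G (17): add. Components now {D,E,F,G,H}
MST edges: F—H, E—H, D—E, F—G; total weight 1+4+6+17 = 28.

28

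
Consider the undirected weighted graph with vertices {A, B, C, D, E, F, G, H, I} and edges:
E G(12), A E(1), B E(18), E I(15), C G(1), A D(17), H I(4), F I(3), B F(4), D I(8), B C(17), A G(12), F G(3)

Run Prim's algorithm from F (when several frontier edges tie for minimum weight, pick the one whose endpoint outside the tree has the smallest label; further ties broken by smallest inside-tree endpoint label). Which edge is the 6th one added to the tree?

D-I

Prim's algorithm from F:
Step 1: frontier [F G 3, F I 3, B F 4] → take F G (3); add G.
Step 2: frontier [F I 3, B F 4, C G 1, A G 12, E G 12] → take C G (1); add C.
Step 3: frontier [B C 17, F I 3, B F 4, A G 12, E G 12] → take F I (3); add I.
Step 4: frontier [B C 17, B F 4, A G 12, E G 12, H I 4, D I 8, E I 15] → take B F (4); add B.
Step 5: frontier [B E 18, A G 12, E G 12, H I 4, D I 8, E I 15] → take H I (4); add H.
Step 6: frontier [B E 18, A G 12, E G 12, D I 8, E I 15] → take D I (8); add D.
Step 7: frontier [B E 18, A D 17, A G 12, E G 12, E I 15] → take A G (12); add A.
Step 8: frontier [A E 1, B E 18, E G 12, E I 15] → take A E (1); add E.
The 6th edge added is D I.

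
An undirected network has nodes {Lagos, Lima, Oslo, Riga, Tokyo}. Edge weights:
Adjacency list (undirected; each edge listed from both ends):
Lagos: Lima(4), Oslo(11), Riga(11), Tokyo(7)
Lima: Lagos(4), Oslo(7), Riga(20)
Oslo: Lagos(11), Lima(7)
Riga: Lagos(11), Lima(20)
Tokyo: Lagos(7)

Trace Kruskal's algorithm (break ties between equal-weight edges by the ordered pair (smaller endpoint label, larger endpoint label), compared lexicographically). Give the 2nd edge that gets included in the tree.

Kruskal: consider edges lightest-first.
Lagos–Lima (4): add. Components now {Tokyo} {Oslo} {Riga} {Lagos,Lima}
Lagos–Tokyo (7): add. Components now {Lagos,Lima,Tokyo} {Oslo} {Riga}
Lima–Oslo (7): add. Components now {Lagos,Lima,Oslo,Tokyo} {Riga}
Lagos–Oslo (11): skip — Oslo and Lagos already connected.
Lagos–Riga (11): add. Components now {Lagos,Lima,Oslo,Riga,Tokyo}
The 2nd edge added is Lagos–Tokyo.

Lagos-Tokyo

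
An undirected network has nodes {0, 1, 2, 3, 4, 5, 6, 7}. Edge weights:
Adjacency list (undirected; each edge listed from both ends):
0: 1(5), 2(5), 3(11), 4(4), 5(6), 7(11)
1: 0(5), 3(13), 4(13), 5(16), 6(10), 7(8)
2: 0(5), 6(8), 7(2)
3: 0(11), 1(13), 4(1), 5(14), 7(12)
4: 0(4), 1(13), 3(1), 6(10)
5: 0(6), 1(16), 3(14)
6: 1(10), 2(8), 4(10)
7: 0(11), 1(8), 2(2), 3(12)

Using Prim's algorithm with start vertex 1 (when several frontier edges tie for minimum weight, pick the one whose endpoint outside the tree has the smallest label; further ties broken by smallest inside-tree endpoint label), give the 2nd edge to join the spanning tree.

Prim, starting at 1.
Step 1: cheapest edge leaving the tree is 0–1 (5); add 0.
Step 2: cheapest edge leaving the tree is 0–4 (4); add 4.
Step 3: cheapest edge leaving the tree is 3–4 (1); add 3.
Step 4: cheapest edge leaving the tree is 0–2 (5); add 2.
Step 5: cheapest edge leaving the tree is 2–7 (2); add 7.
Step 6: cheapest edge leaving the tree is 0–5 (6); add 5.
Step 7: cheapest edge leaving the tree is 2–6 (8); add 6.
The 2nd edge added is 0–4.

0-4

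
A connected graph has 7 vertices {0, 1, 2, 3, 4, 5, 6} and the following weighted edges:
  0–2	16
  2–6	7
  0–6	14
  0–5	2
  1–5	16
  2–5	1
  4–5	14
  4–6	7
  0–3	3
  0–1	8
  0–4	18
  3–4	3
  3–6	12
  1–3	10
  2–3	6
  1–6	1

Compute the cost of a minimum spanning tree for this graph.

17

Kruskal: consider edges lightest-first.
1–6 (1): add. Components now {0} {1,6} {2} {3} {4} {5}
2–5 (1): add. Components now {0} {1,6} {2,5} {3} {4}
0–5 (2): add. Components now {0,2,5} {1,6} {3} {4}
0–3 (3): add. Components now {0,2,3,5} {1,6} {4}
3–4 (3): add. Components now {0,2,3,4,5} {1,6}
2–3 (6): skip — 2 and 3 already connected.
2–6 (7): add. Components now {0,1,2,3,4,5,6}
MST edges: 1–6, 2–5, 0–5, 0–3, 3–4, 2–6; total weight 1+1+2+3+3+7 = 17.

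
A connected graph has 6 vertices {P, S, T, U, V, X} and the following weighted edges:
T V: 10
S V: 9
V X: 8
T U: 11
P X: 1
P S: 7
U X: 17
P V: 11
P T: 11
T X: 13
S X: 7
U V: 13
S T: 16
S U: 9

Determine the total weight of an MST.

35

Grow the tree from V using Prim:
Step 1: frontier [V X 8, S V 9, T V 10, P V 11, U V 13] → take V X (8); add X.
Step 2: frontier [S V 9, T V 10, P V 11, U V 13, P X 1, S X 7, T X 13, U X 17] → take P X (1); add P.
Step 3: frontier [P S 7, P T 11, S V 9, T V 10, U V 13, S X 7, T X 13, U X 17] → take P S (7); add S.
Step 4: frontier [P T 11, S U 9, S T 16, T V 10, U V 13, T X 13, U X 17] → take S U (9); add U.
Step 5: frontier [P T 11, S T 16, T U 11, T V 10, T X 13] → take T V (10); add T.
MST edges: V X, P X, P S, S U, T V; total weight 8+1+7+9+10 = 35.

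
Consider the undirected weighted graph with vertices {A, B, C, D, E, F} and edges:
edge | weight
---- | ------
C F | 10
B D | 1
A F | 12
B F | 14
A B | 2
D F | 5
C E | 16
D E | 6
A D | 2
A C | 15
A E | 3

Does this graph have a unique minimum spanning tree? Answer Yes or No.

Kruskal: consider edges lightest-first.
B D (1): add. Components now {A} {B,D} {C} {E} {F}
A B (2): add. Components now {A,B,D} {C} {E} {F}
A D (2): skip — A and D already connected.
A E (3): add. Components now {A,B,D,E} {C} {F}
D F (5): add. Components now {A,B,D,E,F} {C}
D E (6): skip — D and E already connected.
C F (10): add. Components now {A,B,C,D,E,F}
Non-tree edge A D has weight 2, equal to the heaviest edge on its tree cycle — swapping gives another MST of the same weight. Not unique.

No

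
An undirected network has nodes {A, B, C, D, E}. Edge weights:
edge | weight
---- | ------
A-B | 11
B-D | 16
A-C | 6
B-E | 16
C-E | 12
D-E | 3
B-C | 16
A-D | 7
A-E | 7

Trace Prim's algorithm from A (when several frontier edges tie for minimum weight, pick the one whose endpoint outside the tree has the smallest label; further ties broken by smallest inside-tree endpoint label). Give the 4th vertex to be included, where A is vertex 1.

E

Prim, starting at A.
Step 1: cheapest edge leaving the tree is A-C (6); add C.
Step 2: cheapest edge leaving the tree is A-D (7); add D.
Step 3: cheapest edge leaving the tree is D-E (3); add E.
Step 4: cheapest edge leaving the tree is A-B (11); add B.
Vertex order: A, C, D, E, B. The 4th vertex is E.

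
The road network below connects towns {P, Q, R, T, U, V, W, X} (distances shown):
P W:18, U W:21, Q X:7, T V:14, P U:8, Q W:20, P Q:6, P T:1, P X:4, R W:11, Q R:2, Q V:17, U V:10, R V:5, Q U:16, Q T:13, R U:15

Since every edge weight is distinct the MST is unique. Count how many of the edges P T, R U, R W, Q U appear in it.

2

Kruskal: consider edges lightest-first.
P T (1): add — endpoints in different components.
Q R (2): add — endpoints in different components.
P X (4): add — endpoints in different components.
R V (5): add — endpoints in different components.
P Q (6): add — endpoints in different components.
Q X (7): skip — Q and X already connected.
P U (8): add — endpoints in different components.
U V (10): skip — V and U already connected.
R W (11): add — endpoints in different components.
MST edge set: {P T, Q R, P X, R V, P Q, P U, R W}.
Of the listed edges, {P T, R W} are in the MST → 2.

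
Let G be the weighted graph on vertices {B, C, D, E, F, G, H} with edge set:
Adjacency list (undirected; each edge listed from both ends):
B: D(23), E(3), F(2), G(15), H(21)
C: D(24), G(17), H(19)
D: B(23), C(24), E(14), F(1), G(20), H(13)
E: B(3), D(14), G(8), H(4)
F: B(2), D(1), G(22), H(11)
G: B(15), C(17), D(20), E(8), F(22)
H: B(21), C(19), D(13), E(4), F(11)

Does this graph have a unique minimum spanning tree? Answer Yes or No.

Yes

Kruskal's algorithm — process edges by increasing weight (ties by edge label):
D F (1): add — endpoints in different components.
B F (2): add — endpoints in different components.
B E (3): add — endpoints in different components.
E H (4): add — endpoints in different components.
E G (8): add — endpoints in different components.
F H (11): skip — F and H already connected.
D H (13): skip — D and H already connected.
D E (14): skip — D and E already connected.
B G (15): skip — B and G already connected.
C G (17): add — endpoints in different components.
Every non-tree edge has weight strictly greater than the heaviest edge on the tree path between its endpoints, so the MST is unique.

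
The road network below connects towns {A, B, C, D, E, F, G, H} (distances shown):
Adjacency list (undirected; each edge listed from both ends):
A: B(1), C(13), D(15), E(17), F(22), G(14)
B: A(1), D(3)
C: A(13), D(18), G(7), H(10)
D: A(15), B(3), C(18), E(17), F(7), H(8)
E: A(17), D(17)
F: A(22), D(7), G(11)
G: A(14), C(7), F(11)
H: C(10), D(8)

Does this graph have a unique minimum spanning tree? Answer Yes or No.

Kruskal's algorithm — process edges by increasing weight (ties by edge label):
A—B (1): add — endpoints in different components.
B—D (3): add — endpoints in different components.
C—G (7): add — endpoints in different components.
D—F (7): add — endpoints in different components.
D—H (8): add — endpoints in different components.
C—H (10): add — endpoints in different components.
F—G (11): skip — F and G already connected.
A—C (13): skip — A and C already connected.
A—G (14): skip — A and G already connected.
A—D (15): skip — A and D already connected.
A—E (17): add — endpoints in different components.
Non-tree edge D—E has weight 17, equal to the heaviest edge on its tree cycle — swapping gives another MST of the same weight. Not unique.

No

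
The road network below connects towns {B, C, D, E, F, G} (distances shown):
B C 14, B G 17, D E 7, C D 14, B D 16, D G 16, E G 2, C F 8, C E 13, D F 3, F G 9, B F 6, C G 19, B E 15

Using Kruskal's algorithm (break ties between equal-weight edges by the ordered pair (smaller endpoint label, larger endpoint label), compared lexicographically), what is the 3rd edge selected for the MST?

B-F

Kruskal: consider edges lightest-first.
E G (2): add. Components now {B} {C} {D} {E,G} {F}
D F (3): add. Components now {B} {C} {D,F} {E,G}
B F (6): add. Components now {B,D,F} {C} {E,G}
D E (7): add. Components now {B,D,E,F,G} {C}
C F (8): add. Components now {B,C,D,E,F,G}
The 3rd edge added is B F.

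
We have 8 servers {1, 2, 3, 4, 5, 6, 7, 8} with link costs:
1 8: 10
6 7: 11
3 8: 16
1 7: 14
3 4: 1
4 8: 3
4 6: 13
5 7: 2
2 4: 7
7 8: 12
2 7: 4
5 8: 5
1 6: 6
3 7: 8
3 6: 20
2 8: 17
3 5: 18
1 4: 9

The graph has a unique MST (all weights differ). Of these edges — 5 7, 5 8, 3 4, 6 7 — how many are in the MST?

Kruskal's algorithm — process edges by increasing weight (ties by edge label):
3 4 (1): add — endpoints in different components.
5 7 (2): add — endpoints in different components.
4 8 (3): add — endpoints in different components.
2 7 (4): add — endpoints in different components.
5 8 (5): add — endpoints in different components.
1 6 (6): add — endpoints in different components.
2 4 (7): skip — 2 and 4 already connected.
3 7 (8): skip — 3 and 7 already connected.
1 4 (9): add — endpoints in different components.
MST edge set: {3 4, 5 7, 4 8, 2 7, 5 8, 1 6, 1 4}.
Of the listed edges, {5 7, 5 8, 3 4} are in the MST → 3.

3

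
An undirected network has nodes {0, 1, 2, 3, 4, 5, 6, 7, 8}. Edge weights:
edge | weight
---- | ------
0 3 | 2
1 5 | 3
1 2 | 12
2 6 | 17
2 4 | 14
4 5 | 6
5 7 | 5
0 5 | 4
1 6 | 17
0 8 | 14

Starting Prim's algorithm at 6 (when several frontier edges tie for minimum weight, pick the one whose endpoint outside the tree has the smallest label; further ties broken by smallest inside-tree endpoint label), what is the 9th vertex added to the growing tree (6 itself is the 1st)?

8

Grow the tree from 6 using Prim:
Step 1: cheapest edge leaving the tree is 1 6 (17); add 1.
Step 2: cheapest edge leaving the tree is 1 5 (3); add 5.
Step 3: cheapest edge leaving the tree is 0 5 (4); add 0.
Step 4: cheapest edge leaving the tree is 0 3 (2); add 3.
Step 5: cheapest edge leaving the tree is 5 7 (5); add 7.
Step 6: cheapest edge leaving the tree is 4 5 (6); add 4.
Step 7: cheapest edge leaving the tree is 1 2 (12); add 2.
Step 8: cheapest edge leaving the tree is 0 8 (14); add 8.
Vertex order: 6, 1, 5, 0, 3, 7, 4, 2, 8. The 9th vertex is 8.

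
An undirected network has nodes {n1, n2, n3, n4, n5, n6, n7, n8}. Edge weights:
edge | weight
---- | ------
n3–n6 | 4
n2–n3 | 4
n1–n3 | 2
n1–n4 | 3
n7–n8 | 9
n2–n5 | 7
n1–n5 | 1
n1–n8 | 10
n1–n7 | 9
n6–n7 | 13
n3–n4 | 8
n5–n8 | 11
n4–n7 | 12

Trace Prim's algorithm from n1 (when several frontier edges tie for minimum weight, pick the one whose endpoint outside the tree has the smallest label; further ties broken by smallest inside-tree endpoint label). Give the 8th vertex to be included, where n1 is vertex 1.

n8

Prim, starting at n1.
Step 1: frontier [n1–n5 1, n1–n3 2, n1–n4 3, n1–n7 9, n1–n8 10] → take n1–n5 (1); add n5.
Step 2: frontier [n1–n3 2, n1–n4 3, n1–n7 9, n1–n8 10, n2–n5 7, n5–n8 11] → take n1–n3 (2); add n3.
Step 3: frontier [n1–n4 3, n1–n7 9, n1–n8 10, n2–n3 4, n3–n6 4, n3–n4 8, n2–n5 7, n5–n8 11] → take n1–n4 (3); add n4.
Step 4: frontier [n1–n7 9, n1–n8 10, n2–n3 4, n3–n6 4, n4–n7 12, n2–n5 7, n5–n8 11] → take n2–n3 (4); add n2.
Step 5: frontier [n1–n7 9, n1–n8 10, n3–n6 4, n4–n7 12, n5–n8 11] → take n3–n6 (4); add n6.
Step 6: frontier [n1–n7 9, n1–n8 10, n4–n7 12, n5–n8 11, n6–n7 13] → take n1–n7 (9); add n7.
Step 7: frontier [n1–n8 10, n5–n8 11, n7–n8 9] → take n7–n8 (9); add n8.
Vertex order: n1, n5, n3, n4, n2, n6, n7, n8. The 8th vertex is n8.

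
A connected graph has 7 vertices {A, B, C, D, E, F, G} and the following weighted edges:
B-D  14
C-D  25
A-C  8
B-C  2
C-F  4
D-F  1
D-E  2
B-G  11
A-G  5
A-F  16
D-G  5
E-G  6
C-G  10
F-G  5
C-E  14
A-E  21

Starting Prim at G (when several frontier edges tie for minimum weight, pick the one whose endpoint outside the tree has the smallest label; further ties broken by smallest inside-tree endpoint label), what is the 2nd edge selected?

D-G

Prim's algorithm from G:
Step 1: cheapest edge leaving the tree is A-G (5); add A.
Step 2: cheapest edge leaving the tree is D-G (5); add D.
Step 3: cheapest edge leaving the tree is D-F (1); add F.
Step 4: cheapest edge leaving the tree is D-E (2); add E.
Step 5: cheapest edge leaving the tree is C-F (4); add C.
Step 6: cheapest edge leaving the tree is B-C (2); add B.
The 2nd edge added is D-G.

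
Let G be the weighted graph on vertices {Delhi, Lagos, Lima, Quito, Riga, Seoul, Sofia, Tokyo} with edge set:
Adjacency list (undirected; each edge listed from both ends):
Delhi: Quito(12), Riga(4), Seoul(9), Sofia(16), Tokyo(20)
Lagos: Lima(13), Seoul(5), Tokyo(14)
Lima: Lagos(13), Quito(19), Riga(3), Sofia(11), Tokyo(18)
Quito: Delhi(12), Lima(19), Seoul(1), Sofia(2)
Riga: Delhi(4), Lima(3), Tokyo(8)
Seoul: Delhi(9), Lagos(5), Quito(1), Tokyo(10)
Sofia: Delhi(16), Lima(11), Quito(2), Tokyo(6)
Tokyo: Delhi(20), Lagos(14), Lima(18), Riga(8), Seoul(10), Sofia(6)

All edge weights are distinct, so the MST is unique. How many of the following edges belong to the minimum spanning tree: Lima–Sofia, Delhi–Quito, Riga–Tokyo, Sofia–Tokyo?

Sort edges by weight, then run Kruskal:
Quito–Seoul (1): add — endpoints in different components.
Quito–Sofia (2): add — endpoints in different components.
Lima–Riga (3): add — endpoints in different components.
Delhi–Riga (4): add — endpoints in different components.
Lagos–Seoul (5): add — endpoints in different components.
Sofia–Tokyo (6): add — endpoints in different components.
Riga–Tokyo (8): add — endpoints in different components.
MST edge set: {Quito–Seoul, Quito–Sofia, Lima–Riga, Delhi–Riga, Lagos–Seoul, Sofia–Tokyo, Riga–Tokyo}.
Of the listed edges, {Riga–Tokyo, Sofia–Tokyo} are in the MST → 2.

2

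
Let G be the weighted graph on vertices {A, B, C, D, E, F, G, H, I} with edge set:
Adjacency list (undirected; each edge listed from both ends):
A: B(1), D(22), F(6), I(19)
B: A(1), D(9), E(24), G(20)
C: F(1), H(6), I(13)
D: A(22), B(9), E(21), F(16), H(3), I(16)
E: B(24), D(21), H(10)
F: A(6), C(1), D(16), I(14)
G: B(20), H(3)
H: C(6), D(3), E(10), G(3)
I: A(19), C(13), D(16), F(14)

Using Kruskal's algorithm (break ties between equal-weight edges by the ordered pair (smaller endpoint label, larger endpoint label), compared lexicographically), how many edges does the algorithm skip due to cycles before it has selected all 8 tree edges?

1

Kruskal: consider edges lightest-first.
A-B (1): add — endpoints in different components.
C-F (1): add — endpoints in different components.
D-H (3): add — endpoints in different components.
G-H (3): add — endpoints in different components.
A-F (6): add — endpoints in different components.
C-H (6): add — endpoints in different components.
B-D (9): skip — B and D already connected.
E-H (10): add — endpoints in different components.
C-I (13): add — endpoints in different components.
Edges rejected before the tree was complete: 1.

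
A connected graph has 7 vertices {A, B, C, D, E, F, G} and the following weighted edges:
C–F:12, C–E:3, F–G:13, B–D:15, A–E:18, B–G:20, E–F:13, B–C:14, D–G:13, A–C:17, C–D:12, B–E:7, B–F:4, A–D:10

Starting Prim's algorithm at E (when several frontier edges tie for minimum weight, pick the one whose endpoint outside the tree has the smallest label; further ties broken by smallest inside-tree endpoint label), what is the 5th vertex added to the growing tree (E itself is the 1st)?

D

Grow the tree from E using Prim:
Step 1: frontier [C–E 3, B–E 7, E–F 13, A–E 18] → take C–E (3); add C.
Step 2: frontier [C–D 12, C–F 12, B–C 14, A–C 17, B–E 7, E–F 13, A–E 18] → take B–E (7); add B.
Step 3: frontier [B–F 4, B–D 15, B–G 20, C–D 12, C–F 12, A–C 17, E–F 13, A–E 18] → take B–F (4); add F.
Step 4: frontier [B–D 15, B–G 20, C–D 12, A–C 17, A–E 18, F–G 13] → take C–D (12); add D.
Step 5: frontier [B–G 20, A–C 17, A–D 10, D–G 13, A–E 18, F–G 13] → take A–D (10); add A.
Step 6: frontier [B–G 20, D–G 13, F–G 13] → take D–G (13); add G.
Vertex order: E, C, B, F, D, A, G. The 5th vertex is D.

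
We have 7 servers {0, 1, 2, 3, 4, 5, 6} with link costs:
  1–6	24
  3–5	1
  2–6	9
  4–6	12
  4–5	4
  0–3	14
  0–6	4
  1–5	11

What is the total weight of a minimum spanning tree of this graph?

41

Kruskal's algorithm — process edges by increasing weight (ties by edge label):
3–5 (1): add — endpoints in different components.
0–6 (4): add — endpoints in different components.
4–5 (4): add — endpoints in different components.
2–6 (9): add — endpoints in different components.
1–5 (11): add — endpoints in different components.
4–6 (12): add — endpoints in different components.
MST edges: 3–5, 0–6, 4–5, 2–6, 1–5, 4–6; total weight 1+4+4+9+11+12 = 41.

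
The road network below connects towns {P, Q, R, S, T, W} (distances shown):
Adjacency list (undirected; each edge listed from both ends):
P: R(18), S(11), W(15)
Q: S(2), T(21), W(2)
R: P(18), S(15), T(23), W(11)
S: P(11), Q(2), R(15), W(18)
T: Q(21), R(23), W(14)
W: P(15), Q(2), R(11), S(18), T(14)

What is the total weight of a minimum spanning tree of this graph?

40

Sort edges by weight, then run Kruskal:
Q—S (2): add. Components now {Q,S} {W} {R} {T} {P}
Q—W (2): add. Components now {Q,S,W} {R} {T} {P}
P—S (11): add. Components now {P,Q,S,W} {R} {T}
R—W (11): add. Components now {P,Q,R,S,W} {T}
T—W (14): add. Components now {P,Q,R,S,T,W}
MST edges: Q—S, Q—W, P—S, R—W, T—W; total weight 2+2+11+11+14 = 40.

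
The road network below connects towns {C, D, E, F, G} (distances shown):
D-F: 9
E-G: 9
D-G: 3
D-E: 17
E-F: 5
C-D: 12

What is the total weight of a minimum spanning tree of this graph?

29

Prim, starting at D.
Step 1: frontier [D-G 3, D-F 9, C-D 12, D-E 17] → take D-G (3); add G.
Step 2: frontier [D-F 9, C-D 12, D-E 17, E-G 9] → take E-G (9); add E.
Step 3: frontier [D-F 9, C-D 12, E-F 5] → take E-F (5); add F.
Step 4: frontier [C-D 12] → take C-D (12); add C.
MST edges: D-G, E-G, E-F, C-D; total weight 3+9+5+12 = 29.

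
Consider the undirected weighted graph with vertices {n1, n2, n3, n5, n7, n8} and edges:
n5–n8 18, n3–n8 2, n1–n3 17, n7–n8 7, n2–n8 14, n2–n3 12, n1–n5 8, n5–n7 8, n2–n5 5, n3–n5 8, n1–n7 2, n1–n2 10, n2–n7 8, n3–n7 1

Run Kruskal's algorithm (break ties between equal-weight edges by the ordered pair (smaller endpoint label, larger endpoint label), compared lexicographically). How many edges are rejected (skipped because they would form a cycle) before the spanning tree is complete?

Kruskal: consider edges lightest-first.
n3–n7 (1): add — endpoints in different components.
n1–n7 (2): add — endpoints in different components.
n3–n8 (2): add — endpoints in different components.
n2–n5 (5): add — endpoints in different components.
n7–n8 (7): skip — n8 and n7 already connected.
n1–n5 (8): add — endpoints in different components.
Edges rejected before the tree was complete: 1.

1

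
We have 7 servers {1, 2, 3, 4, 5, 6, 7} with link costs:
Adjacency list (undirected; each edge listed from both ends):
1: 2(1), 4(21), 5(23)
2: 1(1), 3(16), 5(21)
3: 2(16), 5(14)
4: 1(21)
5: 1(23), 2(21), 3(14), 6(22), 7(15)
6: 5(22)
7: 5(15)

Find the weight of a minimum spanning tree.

Grow the tree from 1 using Prim:
Step 1: cheapest edge leaving the tree is 1-2 (1); add 2.
Step 2: cheapest edge leaving the tree is 2-3 (16); add 3.
Step 3: cheapest edge leaving the tree is 3-5 (14); add 5.
Step 4: cheapest edge leaving the tree is 5-7 (15); add 7.
Step 5: cheapest edge leaving the tree is 1-4 (21); add 4.
Step 6: cheapest edge leaving the tree is 5-6 (22); add 6.
MST edges: 1-2, 2-3, 3-5, 5-7, 1-4, 5-6; total weight 1+16+14+15+21+22 = 89.

89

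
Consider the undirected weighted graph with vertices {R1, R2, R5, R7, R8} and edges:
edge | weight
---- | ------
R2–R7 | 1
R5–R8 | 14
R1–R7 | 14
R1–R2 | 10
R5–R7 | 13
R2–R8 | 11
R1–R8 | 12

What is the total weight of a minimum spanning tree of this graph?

35

Prim, starting at R5.
Step 1: frontier [R5–R7 13, R5–R8 14] → take R5–R7 (13); add R7.
Step 2: frontier [R5–R8 14, R2–R7 1, R1–R7 14] → take R2–R7 (1); add R2.
Step 3: frontier [R1–R2 10, R2–R8 11, R5–R8 14, R1–R7 14] → take R1–R2 (10); add R1.
Step 4: frontier [R1–R8 12, R2–R8 11, R5–R8 14] → take R2–R8 (11); add R8.
MST edges: R5–R7, R2–R7, R1–R2, R2–R8; total weight 13+1+10+11 = 35.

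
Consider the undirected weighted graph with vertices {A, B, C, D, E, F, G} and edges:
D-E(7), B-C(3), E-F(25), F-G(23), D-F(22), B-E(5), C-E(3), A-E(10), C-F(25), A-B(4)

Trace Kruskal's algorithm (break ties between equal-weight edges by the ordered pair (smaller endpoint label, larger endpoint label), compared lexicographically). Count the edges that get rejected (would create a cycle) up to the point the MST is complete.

Kruskal: consider edges lightest-first.
B-C (3): add. Components now {A} {B,C} {D} {E} {F} {G}
C-E (3): add. Components now {A} {B,C,E} {D} {F} {G}
A-B (4): add. Components now {A,B,C,E} {D} {F} {G}
B-E (5): skip — B and E already connected.
D-E (7): add. Components now {A,B,C,D,E} {F} {G}
A-E (10): skip — A and E already connected.
D-F (22): add. Components now {A,B,C,D,E,F} {G}
F-G (23): add. Components now {A,B,C,D,E,F,G}
Edges rejected before the tree was complete: 2.

2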